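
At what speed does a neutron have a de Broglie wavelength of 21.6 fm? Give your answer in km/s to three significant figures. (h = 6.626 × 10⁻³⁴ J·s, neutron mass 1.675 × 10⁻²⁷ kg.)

p = h/λ = 6.626 × 10⁻³⁴ / 2.160 × 10⁻¹⁴ = 3.068 × 10⁻²⁰ kg·m/s.
v = p/m = 3.068 × 10⁻²⁰ / 1.675 × 10⁻²⁷ = 1.83 × 10⁷ m/s = 1.83 × 10⁴ km/s.

v = 1.83 × 10⁴ km/s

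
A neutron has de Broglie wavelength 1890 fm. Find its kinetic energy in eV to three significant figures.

p = h/λ = 6.626 × 10⁻³⁴ / 1.890 × 10⁻¹² = 3.506 × 10⁻²² kg·m/s.
KE = p²/(2m) = (3.506 × 10⁻²²)² / (2 × 1.675 × 10⁻²⁷) = 3.669 × 10⁻¹⁷ J = 229 eV.

KE = 229 eV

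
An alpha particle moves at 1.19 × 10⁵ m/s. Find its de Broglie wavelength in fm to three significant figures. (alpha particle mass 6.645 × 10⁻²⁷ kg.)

λ = 838 fm

p = mv = 6.645 × 10⁻²⁷ × 1.19 × 10⁵ = 7.908 × 10⁻²² kg·m/s.
λ = h/p = 6.626 × 10⁻³⁴ / 7.908 × 10⁻²² = 8.38 × 10⁻¹³ m = 838 fm.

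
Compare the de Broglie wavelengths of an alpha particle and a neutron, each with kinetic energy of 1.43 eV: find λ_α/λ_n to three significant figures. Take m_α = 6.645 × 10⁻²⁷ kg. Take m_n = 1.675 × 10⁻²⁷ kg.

At fixed KE, p = √(2mKE) so λ = h/p ∝ 1/√m.
λ_α/λ_n = √(m_n/m_α) = √(1.675 × 10⁻²⁷/6.645 × 10⁻²⁷) = √(0.2521) = 0.502.

λ_α/λ_n = 0.502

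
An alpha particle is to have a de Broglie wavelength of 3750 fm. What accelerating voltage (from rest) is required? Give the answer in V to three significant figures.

V = 7.33 V

p = h/λ = 6.626 × 10⁻³⁴ / 3.750 × 10⁻¹² = 1.767 × 10⁻²² kg·m/s.
KE = p²/(2m) = 2.349 × 10⁻¹⁸ J.
V = KE/2e = 2.349 × 10⁻¹⁸ / (2 × 1.602 × 10⁻¹⁹) = 7.33 V.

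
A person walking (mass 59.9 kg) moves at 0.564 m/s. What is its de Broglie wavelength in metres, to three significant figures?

λ = 1.96 × 10⁻³⁵ m

p = mv = 59.9 × 0.564 = 3.378 × 10¹ kg·m/s.
λ = h/p = 6.626 × 10⁻³⁴ / 3.378 × 10¹ = 1.96 × 10⁻³⁵ m.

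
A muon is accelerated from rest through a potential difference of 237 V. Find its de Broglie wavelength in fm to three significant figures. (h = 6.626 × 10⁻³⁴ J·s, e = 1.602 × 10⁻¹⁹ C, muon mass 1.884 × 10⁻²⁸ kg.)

KE = eV = 1.602 × 10⁻¹⁹ × 237.0 = 3.797 × 10⁻¹⁷ J.
p = √(2mKE) = √(2 × 1.884 × 10⁻²⁸ × 3.797 × 10⁻¹⁷) = 1.196 × 10⁻²² kg·m/s.
λ = h/p = 6.626 × 10⁻³⁴ / 1.196 × 10⁻²² = 5.54 × 10⁻¹² m = 5540 fm.

λ = 5540 fm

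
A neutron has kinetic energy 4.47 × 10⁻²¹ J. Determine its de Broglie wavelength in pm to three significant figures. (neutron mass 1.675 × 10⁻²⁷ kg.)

λ = 171 pm

p = √(2mKE) = √(2 × 1.675 × 10⁻²⁷ × 4.470 × 10⁻²¹) = 3.870 × 10⁻²⁴ kg·m/s.
λ = h/p = 6.626 × 10⁻³⁴ / 3.870 × 10⁻²⁴ = 1.71 × 10⁻¹⁰ m = 171 pm.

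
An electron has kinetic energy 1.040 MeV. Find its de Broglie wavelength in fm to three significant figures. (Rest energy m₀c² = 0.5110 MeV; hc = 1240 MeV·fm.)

λ = 847 fm

Total energy E = KE + m₀c² = 1.040 + 0.5110 = 1.5510 MeV.
(pc)² = E² − (m₀c²)² = (1.5510)² − (0.5110)² = 2.144 MeV², so pc = 1.464 MeV.
λ = hc/(pc) = 1240 MeV·fm / 1.464 MeV = 847 fm.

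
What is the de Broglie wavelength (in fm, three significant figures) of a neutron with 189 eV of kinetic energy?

KE = 189 eV = 3.028 × 10⁻¹⁷ J.
p = √(2mKE) = √(2 × 1.675 × 10⁻²⁷ × 3.028 × 10⁻¹⁷) = 3.185 × 10⁻²² kg·m/s.
λ = h/p = 6.626 × 10⁻³⁴ / 3.185 × 10⁻²² = 2.08 × 10⁻¹² m = 2080 fm.

λ = 2080 fm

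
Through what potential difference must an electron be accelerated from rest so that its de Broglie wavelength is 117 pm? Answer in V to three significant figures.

V = 110 V

p = h/λ = 6.626 × 10⁻³⁴ / 1.170 × 10⁻¹⁰ = 5.663 × 10⁻²⁴ kg·m/s.
KE = p²/(2m) = 1.760 × 10⁻¹⁷ J.
V = KE/e = 1.760 × 10⁻¹⁷ / (1.602 × 10⁻¹⁹) = 110 V.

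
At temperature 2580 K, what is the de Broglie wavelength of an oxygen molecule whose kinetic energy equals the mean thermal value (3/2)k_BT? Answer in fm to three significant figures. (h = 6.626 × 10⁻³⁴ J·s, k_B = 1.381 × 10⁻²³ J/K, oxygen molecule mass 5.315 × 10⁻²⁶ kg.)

KE = (3/2)k_BT = 1.5 × 1.381 × 10⁻²³ × 2580 = 5.344 × 10⁻²⁰ J.
p = √(2mKE) = √(2 × 5.315 × 10⁻²⁶ × 5.344 × 10⁻²⁰) = 7.537 × 10⁻²³ kg·m/s.
λ = h/p = 8.79 × 10⁻¹² m = 8790 fm.

λ = 8790 fm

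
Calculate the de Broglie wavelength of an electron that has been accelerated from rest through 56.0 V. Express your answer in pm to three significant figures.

KE = eV = 1.602 × 10⁻¹⁹ × 56.00 = 8.971 × 10⁻¹⁸ J.
p = √(2mKE) = √(2 × 9.109 × 10⁻³¹ × 8.971 × 10⁻¹⁸) = 4.043 × 10⁻²⁴ kg·m/s.
λ = h/p = 6.626 × 10⁻³⁴ / 4.043 × 10⁻²⁴ = 1.64 × 10⁻¹⁰ m = 164 pm.

λ = 164 pm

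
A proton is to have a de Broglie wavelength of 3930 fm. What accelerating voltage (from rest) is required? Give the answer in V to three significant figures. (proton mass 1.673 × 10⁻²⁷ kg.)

p = h/λ = 6.626 × 10⁻³⁴ / 3.930 × 10⁻¹² = 1.686 × 10⁻²² kg·m/s.
KE = p²/(2m) = 8.496 × 10⁻¹⁸ J.
V = KE/e = 8.496 × 10⁻¹⁸ / (1.602 × 10⁻¹⁹) = 53.0 V.

V = 53.0 V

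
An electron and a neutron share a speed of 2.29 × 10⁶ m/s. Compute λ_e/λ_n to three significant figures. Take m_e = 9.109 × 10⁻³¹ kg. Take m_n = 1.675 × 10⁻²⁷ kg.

At fixed v, p = mv so λ = h/(mv) ∝ 1/m.
λ_e/λ_n = m_n/m_e = 1.675 × 10⁻²⁷/9.109 × 10⁻³¹ = 1840.

λ_e/λ_n = 1840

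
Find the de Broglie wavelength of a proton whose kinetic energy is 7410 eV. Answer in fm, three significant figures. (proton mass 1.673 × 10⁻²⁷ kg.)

λ = 332 fm

KE = 7410 eV = 1.187 × 10⁻¹⁵ J.
p = √(2mKE) = √(2 × 1.673 × 10⁻²⁷ × 1.187 × 10⁻¹⁵) = 1.993 × 10⁻²¹ kg·m/s.
λ = h/p = 6.626 × 10⁻³⁴ / 1.993 × 10⁻²¹ = 3.32 × 10⁻¹³ m = 332 fm.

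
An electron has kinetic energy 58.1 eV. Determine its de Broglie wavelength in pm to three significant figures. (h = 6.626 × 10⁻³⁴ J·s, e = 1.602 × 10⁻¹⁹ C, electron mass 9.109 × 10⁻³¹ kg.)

KE = 58.1 eV = 9.308 × 10⁻¹⁸ J.
p = √(2mKE) = √(2 × 9.109 × 10⁻³¹ × 9.308 × 10⁻¹⁸) = 4.118 × 10⁻²⁴ kg·m/s.
λ = h/p = 6.626 × 10⁻³⁴ / 4.118 × 10⁻²⁴ = 1.61 × 10⁻¹⁰ m = 161 pm.

λ = 161 pm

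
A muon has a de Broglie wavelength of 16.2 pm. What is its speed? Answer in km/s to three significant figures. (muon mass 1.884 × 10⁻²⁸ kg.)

p = h/λ = 6.626 × 10⁻³⁴ / 1.620 × 10⁻¹¹ = 4.090 × 10⁻²³ kg·m/s.
v = p/m = 4.090 × 10⁻²³ / 1.884 × 10⁻²⁸ = 2.17 × 10⁵ m/s = 217 km/s.

v = 217 km/s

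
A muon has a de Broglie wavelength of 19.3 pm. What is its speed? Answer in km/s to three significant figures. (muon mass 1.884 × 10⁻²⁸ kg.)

v = 182 km/s

p = h/λ = 6.626 × 10⁻³⁴ / 1.930 × 10⁻¹¹ = 3.433 × 10⁻²³ kg·m/s.
v = p/m = 3.433 × 10⁻²³ / 1.884 × 10⁻²⁸ = 1.82 × 10⁵ m/s = 182 km/s.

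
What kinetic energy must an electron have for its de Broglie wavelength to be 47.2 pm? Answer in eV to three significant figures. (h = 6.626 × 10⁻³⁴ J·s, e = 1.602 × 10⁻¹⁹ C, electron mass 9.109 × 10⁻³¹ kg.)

p = h/λ = 6.626 × 10⁻³⁴ / 4.720 × 10⁻¹¹ = 1.404 × 10⁻²³ kg·m/s.
KE = p²/(2m) = (1.404 × 10⁻²³)² / (2 × 9.109 × 10⁻³¹) = 1.082 × 10⁻¹⁶ J = 675 eV.

KE = 675 eV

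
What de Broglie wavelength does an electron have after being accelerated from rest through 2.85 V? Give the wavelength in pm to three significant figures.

λ = 727 pm

KE = eV = 1.602 × 10⁻¹⁹ × 2.850 = 4.566 × 10⁻¹⁹ J.
p = √(2mKE) = √(2 × 9.109 × 10⁻³¹ × 4.566 × 10⁻¹⁹) = 9.120 × 10⁻²⁵ kg·m/s.
λ = h/p = 6.626 × 10⁻³⁴ / 9.120 × 10⁻²⁵ = 7.27 × 10⁻¹⁰ m = 727 pm.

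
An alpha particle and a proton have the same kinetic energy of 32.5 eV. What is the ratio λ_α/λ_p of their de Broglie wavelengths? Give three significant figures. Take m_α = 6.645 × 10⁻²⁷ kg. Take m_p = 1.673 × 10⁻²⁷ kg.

At fixed KE, p = √(2mKE) so λ = h/p ∝ 1/√m.
λ_α/λ_p = √(m_p/m_α) = √(1.673 × 10⁻²⁷/6.645 × 10⁻²⁷) = √(0.2518) = 0.502.

λ_α/λ_p = 0.502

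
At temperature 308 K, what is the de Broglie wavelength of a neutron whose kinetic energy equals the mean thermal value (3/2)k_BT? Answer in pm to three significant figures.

KE = (3/2)k_BT = 1.5 × 1.381 × 10⁻²³ × 308 = 6.380 × 10⁻²¹ J.
p = √(2mKE) = √(2 × 1.675 × 10⁻²⁷ × 6.380 × 10⁻²¹) = 4.623 × 10⁻²⁴ kg·m/s.
λ = h/p = 1.43 × 10⁻¹⁰ m = 143 pm.

λ = 143 pm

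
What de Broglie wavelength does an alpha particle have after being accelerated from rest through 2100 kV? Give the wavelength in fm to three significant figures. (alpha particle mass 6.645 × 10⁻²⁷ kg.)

KE = 2eV = 2 × 1.602 × 10⁻¹⁹ × 2.100 × 10⁶ = 6.728 × 10⁻¹³ J.
p = √(2mKE) = √(2 × 6.645 × 10⁻²⁷ × 6.728 × 10⁻¹³) = 9.456 × 10⁻²⁰ kg·m/s.
λ = h/p = 6.626 × 10⁻³⁴ / 9.456 × 10⁻²⁰ = 7.01 × 10⁻¹⁵ m = 7.01 fm.

λ = 7.01 fm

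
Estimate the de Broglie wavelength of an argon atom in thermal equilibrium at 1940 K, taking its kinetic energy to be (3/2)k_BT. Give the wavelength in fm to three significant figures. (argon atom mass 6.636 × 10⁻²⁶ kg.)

KE = (3/2)k_BT = 1.5 × 1.381 × 10⁻²³ × 1940 = 4.019 × 10⁻²⁰ J.
p = √(2mKE) = √(2 × 6.636 × 10⁻²⁶ × 4.019 × 10⁻²⁰) = 7.303 × 10⁻²³ kg·m/s.
λ = h/p = 9.07 × 10⁻¹² m = 9070 fm.

λ = 9070 fm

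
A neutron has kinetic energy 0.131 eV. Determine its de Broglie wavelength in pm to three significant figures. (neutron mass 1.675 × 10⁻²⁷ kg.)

KE = 0.131 eV = 2.099 × 10⁻²⁰ J.
p = √(2mKE) = √(2 × 1.675 × 10⁻²⁷ × 2.099 × 10⁻²⁰) = 8.385 × 10⁻²⁴ kg·m/s.
λ = h/p = 6.626 × 10⁻³⁴ / 8.385 × 10⁻²⁴ = 7.90 × 10⁻¹¹ m = 79.0 pm.

λ = 79.0 pm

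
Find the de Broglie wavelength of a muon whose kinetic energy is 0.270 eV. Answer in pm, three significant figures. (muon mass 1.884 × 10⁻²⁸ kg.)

λ = 164 pm

KE = 0.270 eV = 4.325 × 10⁻²⁰ J.
p = √(2mKE) = √(2 × 1.884 × 10⁻²⁸ × 4.325 × 10⁻²⁰) = 4.037 × 10⁻²⁴ kg·m/s.
λ = h/p = 6.626 × 10⁻³⁴ / 4.037 × 10⁻²⁴ = 1.64 × 10⁻¹⁰ m = 164 pm.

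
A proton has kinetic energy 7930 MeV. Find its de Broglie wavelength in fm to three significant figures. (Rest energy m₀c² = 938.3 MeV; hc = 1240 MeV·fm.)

Total energy E = KE + m₀c² = 7930 + 938.3 = 8868.3 MeV.
(pc)² = E² − (m₀c²)² = (8868.3)² − (938.3)² = 7.777 × 10⁷ MeV², so pc = 8819 MeV.
λ = hc/(pc) = 1240 MeV·fm / 8819 MeV = 0.141 fm.

λ = 0.141 fm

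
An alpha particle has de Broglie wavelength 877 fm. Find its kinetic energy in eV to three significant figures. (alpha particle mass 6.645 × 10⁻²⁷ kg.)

KE = 268 eV

p = h/λ = 6.626 × 10⁻³⁴ / 8.770 × 10⁻¹³ = 7.555 × 10⁻²² kg·m/s.
KE = p²/(2m) = (7.555 × 10⁻²²)² / (2 × 6.645 × 10⁻²⁷) = 4.295 × 10⁻¹⁷ J = 268 eV.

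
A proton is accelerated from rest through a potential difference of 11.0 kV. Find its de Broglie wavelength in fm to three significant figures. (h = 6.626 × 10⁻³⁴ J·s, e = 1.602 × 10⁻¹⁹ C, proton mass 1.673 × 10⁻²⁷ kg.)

λ = 273 fm

KE = eV = 1.602 × 10⁻¹⁹ × 1.100 × 10⁴ = 1.762 × 10⁻¹⁵ J.
p = √(2mKE) = √(2 × 1.673 × 10⁻²⁷ × 1.762 × 10⁻¹⁵) = 2.428 × 10⁻²¹ kg·m/s.
λ = h/p = 6.626 × 10⁻³⁴ / 2.428 × 10⁻²¹ = 2.73 × 10⁻¹³ m = 273 fm.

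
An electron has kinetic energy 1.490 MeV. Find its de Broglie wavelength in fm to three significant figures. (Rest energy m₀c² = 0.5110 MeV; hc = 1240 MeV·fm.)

λ = 641 fm

Total energy E = KE + m₀c² = 1.490 + 0.5110 = 2.0010 MeV.
(pc)² = E² − (m₀c²)² = (2.0010)² − (0.5110)² = 3.743 MeV², so pc = 1.935 MeV.
λ = hc/(pc) = 1240 MeV·fm / 1.935 MeV = 641 fm.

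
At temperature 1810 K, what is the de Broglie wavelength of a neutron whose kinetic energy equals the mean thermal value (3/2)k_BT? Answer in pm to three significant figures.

KE = (3/2)k_BT = 1.5 × 1.381 × 10⁻²³ × 1810 = 3.749 × 10⁻²⁰ J.
p = √(2mKE) = √(2 × 1.675 × 10⁻²⁷ × 3.749 × 10⁻²⁰) = 1.121 × 10⁻²³ kg·m/s.
λ = h/p = 5.91 × 10⁻¹¹ m = 59.1 pm.

λ = 59.1 pm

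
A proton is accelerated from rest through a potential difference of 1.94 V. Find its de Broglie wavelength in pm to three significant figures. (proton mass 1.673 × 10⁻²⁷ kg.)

λ = 20.5 pm

KE = eV = 1.602 × 10⁻¹⁹ × 1.940 = 3.108 × 10⁻¹⁹ J.
p = √(2mKE) = √(2 × 1.673 × 10⁻²⁷ × 3.108 × 10⁻¹⁹) = 3.225 × 10⁻²³ kg·m/s.
λ = h/p = 6.626 × 10⁻³⁴ / 3.225 × 10⁻²³ = 2.05 × 10⁻¹¹ m = 20.5 pm.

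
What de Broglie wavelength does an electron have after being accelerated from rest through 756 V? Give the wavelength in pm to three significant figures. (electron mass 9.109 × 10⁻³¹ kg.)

KE = eV = 1.602 × 10⁻¹⁹ × 756.0 = 1.211 × 10⁻¹⁶ J.
p = √(2mKE) = √(2 × 9.109 × 10⁻³¹ × 1.211 × 10⁻¹⁶) = 1.485 × 10⁻²³ kg·m/s.
λ = h/p = 6.626 × 10⁻³⁴ / 1.485 × 10⁻²³ = 4.46 × 10⁻¹¹ m = 44.6 pm.

λ = 44.6 pm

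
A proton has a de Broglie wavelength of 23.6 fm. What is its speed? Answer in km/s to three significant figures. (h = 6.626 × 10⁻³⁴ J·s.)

p = h/λ = 6.626 × 10⁻³⁴ / 2.360 × 10⁻¹⁴ = 2.808 × 10⁻²⁰ kg·m/s.
v = p/m = 2.808 × 10⁻²⁰ / 1.673 × 10⁻²⁷ = 1.68 × 10⁷ m/s = 1.68 × 10⁴ km/s.

v = 1.68 × 10⁴ km/s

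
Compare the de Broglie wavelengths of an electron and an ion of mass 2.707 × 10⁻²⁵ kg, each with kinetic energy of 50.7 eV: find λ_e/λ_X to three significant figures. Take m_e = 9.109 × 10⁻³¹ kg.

λ_e/λ_X = 545

At fixed KE, p = √(2mKE) so λ = h/p ∝ 1/√m.
λ_e/λ_X = √(m_X/m_e) = √(2.707 × 10⁻²⁵/9.109 × 10⁻³¹) = √(2.972 × 10⁵) = 545.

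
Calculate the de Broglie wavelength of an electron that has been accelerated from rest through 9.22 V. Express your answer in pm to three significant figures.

KE = eV = 1.602 × 10⁻¹⁹ × 9.220 = 1.477 × 10⁻¹⁸ J.
p = √(2mKE) = √(2 × 9.109 × 10⁻³¹ × 1.477 × 10⁻¹⁸) = 1.640 × 10⁻²⁴ kg·m/s.
λ = h/p = 6.626 × 10⁻³⁴ / 1.640 × 10⁻²⁴ = 4.04 × 10⁻¹⁰ m = 404 pm.

λ = 404 pm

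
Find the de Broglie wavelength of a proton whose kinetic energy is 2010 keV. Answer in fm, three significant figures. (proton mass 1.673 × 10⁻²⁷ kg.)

λ = 20.2 fm

KE = 2010 keV = 3.220 × 10⁻¹³ J.
p = √(2mKE) = √(2 × 1.673 × 10⁻²⁷ × 3.220 × 10⁻¹³) = 3.282 × 10⁻²⁰ kg·m/s.
λ = h/p = 6.626 × 10⁻³⁴ / 3.282 × 10⁻²⁰ = 2.02 × 10⁻¹⁴ m = 20.2 fm.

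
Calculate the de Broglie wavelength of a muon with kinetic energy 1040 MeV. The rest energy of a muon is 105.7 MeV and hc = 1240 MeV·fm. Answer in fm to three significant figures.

λ = 1.09 fm

Total energy E = KE + m₀c² = 1040 + 105.7 = 1145.7 MeV.
(pc)² = E² − (m₀c²)² = (1145.7)² − (105.7)² = 1.301 × 10⁶ MeV², so pc = 1141 MeV.
λ = hc/(pc) = 1240 MeV·fm / 1141 MeV = 1.09 fm.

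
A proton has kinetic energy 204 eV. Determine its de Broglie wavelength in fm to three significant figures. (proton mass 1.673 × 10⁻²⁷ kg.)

λ = 2000 fm

KE = 204 eV = 3.268 × 10⁻¹⁷ J.
p = √(2mKE) = √(2 × 1.673 × 10⁻²⁷ × 3.268 × 10⁻¹⁷) = 3.307 × 10⁻²² kg·m/s.
λ = h/p = 6.626 × 10⁻³⁴ / 3.307 × 10⁻²² = 2.00 × 10⁻¹² m = 2000 fm.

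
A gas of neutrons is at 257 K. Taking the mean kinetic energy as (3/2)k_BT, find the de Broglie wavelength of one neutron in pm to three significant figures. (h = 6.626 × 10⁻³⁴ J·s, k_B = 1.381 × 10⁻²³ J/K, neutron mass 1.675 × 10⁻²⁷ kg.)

KE = (3/2)k_BT = 1.5 × 1.381 × 10⁻²³ × 257 = 5.324 × 10⁻²¹ J.
p = √(2mKE) = √(2 × 1.675 × 10⁻²⁷ × 5.324 × 10⁻²¹) = 4.223 × 10⁻²⁴ kg·m/s.
λ = h/p = 1.57 × 10⁻¹⁰ m = 157 pm.

λ = 157 pm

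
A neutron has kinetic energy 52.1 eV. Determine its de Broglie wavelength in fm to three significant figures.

KE = 52.1 eV = 8.346 × 10⁻¹⁸ J.
p = √(2mKE) = √(2 × 1.675 × 10⁻²⁷ × 8.346 × 10⁻¹⁸) = 1.672 × 10⁻²² kg·m/s.
λ = h/p = 6.626 × 10⁻³⁴ / 1.672 × 10⁻²² = 3.96 × 10⁻¹² m = 3960 fm.

λ = 3960 fm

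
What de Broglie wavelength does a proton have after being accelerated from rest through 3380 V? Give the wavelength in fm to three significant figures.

λ = 492 fm

KE = eV = 1.602 × 10⁻¹⁹ × 3380 = 5.415 × 10⁻¹⁶ J.
p = √(2mKE) = √(2 × 1.673 × 10⁻²⁷ × 5.415 × 10⁻¹⁶) = 1.346 × 10⁻²¹ kg·m/s.
λ = h/p = 6.626 × 10⁻³⁴ / 1.346 × 10⁻²¹ = 4.92 × 10⁻¹³ m = 492 fm.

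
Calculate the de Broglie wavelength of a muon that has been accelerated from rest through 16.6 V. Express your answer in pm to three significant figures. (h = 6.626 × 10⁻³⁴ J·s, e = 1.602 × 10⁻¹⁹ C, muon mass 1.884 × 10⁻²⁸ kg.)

KE = eV = 1.602 × 10⁻¹⁹ × 16.60 = 2.659 × 10⁻¹⁸ J.
p = √(2mKE) = √(2 × 1.884 × 10⁻²⁸ × 2.659 × 10⁻¹⁸) = 3.165 × 10⁻²³ kg·m/s.
λ = h/p = 6.626 × 10⁻³⁴ / 3.165 × 10⁻²³ = 2.09 × 10⁻¹¹ m = 20.9 pm.

λ = 20.9 pm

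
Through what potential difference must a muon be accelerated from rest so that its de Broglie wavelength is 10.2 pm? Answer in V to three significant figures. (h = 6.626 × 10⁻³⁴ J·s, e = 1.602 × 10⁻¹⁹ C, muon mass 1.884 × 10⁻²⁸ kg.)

p = h/λ = 6.626 × 10⁻³⁴ / 1.020 × 10⁻¹¹ = 6.496 × 10⁻²³ kg·m/s.
KE = p²/(2m) = 1.120 × 10⁻¹⁷ J.
V = KE/e = 1.120 × 10⁻¹⁷ / (1.602 × 10⁻¹⁹) = 69.9 V.

V = 69.9 V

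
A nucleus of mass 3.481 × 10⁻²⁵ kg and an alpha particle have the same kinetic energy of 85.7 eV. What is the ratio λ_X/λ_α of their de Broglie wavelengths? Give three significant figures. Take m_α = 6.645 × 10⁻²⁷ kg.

At fixed KE, p = √(2mKE) so λ = h/p ∝ 1/√m.
λ_X/λ_α = √(m_α/m_X) = √(6.645 × 10⁻²⁷/3.481 × 10⁻²⁵) = √(0.01909) = 0.138.

λ_X/λ_α = 0.138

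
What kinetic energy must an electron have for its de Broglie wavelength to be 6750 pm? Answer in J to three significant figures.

KE = 5.29 × 10⁻²¹ J

p = h/λ = 6.626 × 10⁻³⁴ / 6.750 × 10⁻⁹ = 9.816 × 10⁻²⁶ kg·m/s.
KE = p²/(2m) = (9.816 × 10⁻²⁶)² / (2 × 9.109 × 10⁻³¹) = 5.289 × 10⁻²¹ J = 5.29 × 10⁻²¹ J.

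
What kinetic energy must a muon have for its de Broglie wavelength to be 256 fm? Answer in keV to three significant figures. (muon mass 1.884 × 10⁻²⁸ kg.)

KE = 111 keV

p = h/λ = 6.626 × 10⁻³⁴ / 2.560 × 10⁻¹³ = 2.588 × 10⁻²¹ kg·m/s.
KE = p²/(2m) = (2.588 × 10⁻²¹)² / (2 × 1.884 × 10⁻²⁸) = 1.778 × 10⁻¹⁴ J = 111 keV.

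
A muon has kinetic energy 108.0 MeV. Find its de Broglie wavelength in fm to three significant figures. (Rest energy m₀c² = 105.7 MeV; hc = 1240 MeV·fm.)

Total energy E = KE + m₀c² = 108.0 + 105.7 = 213.7 MeV.
(pc)² = E² − (m₀c²)² = (213.7)² − (105.7)² = 3.450 × 10⁴ MeV², so pc = 185.7 MeV.
λ = hc/(pc) = 1240 MeV·fm / 185.7 MeV = 6.68 fm.

λ = 6.68 fm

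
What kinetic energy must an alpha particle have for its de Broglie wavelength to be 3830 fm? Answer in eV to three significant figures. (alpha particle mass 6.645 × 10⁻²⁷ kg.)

p = h/λ = 6.626 × 10⁻³⁴ / 3.830 × 10⁻¹² = 1.730 × 10⁻²² kg·m/s.
KE = p²/(2m) = (1.730 × 10⁻²²)² / (2 × 6.645 × 10⁻²⁷) = 2.252 × 10⁻¹⁸ J = 14.1 eV.

KE = 14.1 eV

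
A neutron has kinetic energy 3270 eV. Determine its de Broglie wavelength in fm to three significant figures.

KE = 3270 eV = 5.239 × 10⁻¹⁶ J.
p = √(2mKE) = √(2 × 1.675 × 10⁻²⁷ × 5.239 × 10⁻¹⁶) = 1.325 × 10⁻²¹ kg·m/s.
λ = h/p = 6.626 × 10⁻³⁴ / 1.325 × 10⁻²¹ = 5.00 × 10⁻¹³ m = 500 fm.

λ = 500 fm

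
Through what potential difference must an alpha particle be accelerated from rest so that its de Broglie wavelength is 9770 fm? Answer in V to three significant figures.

V = 1.08 V

p = h/λ = 6.626 × 10⁻³⁴ / 9.770 × 10⁻¹² = 6.782 × 10⁻²³ kg·m/s.
KE = p²/(2m) = 3.461 × 10⁻¹⁹ J.
V = KE/2e = 3.461 × 10⁻¹⁹ / (2 × 1.602 × 10⁻¹⁹) = 1.08 V.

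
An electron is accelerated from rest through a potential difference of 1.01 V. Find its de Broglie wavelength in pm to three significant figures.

KE = eV = 1.602 × 10⁻¹⁹ × 1.010 = 1.618 × 10⁻¹⁹ J.
p = √(2mKE) = √(2 × 9.109 × 10⁻³¹ × 1.618 × 10⁻¹⁹) = 5.429 × 10⁻²⁵ kg·m/s.
λ = h/p = 6.626 × 10⁻³⁴ / 5.429 × 10⁻²⁵ = 1.22 × 10⁻⁹ m = 1220 pm.

λ = 1220 pm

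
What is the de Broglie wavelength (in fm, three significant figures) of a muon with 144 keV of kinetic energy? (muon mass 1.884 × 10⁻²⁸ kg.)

λ = 225 fm

KE = 144 keV = 2.307 × 10⁻¹⁴ J.
p = √(2mKE) = √(2 × 1.884 × 10⁻²⁸ × 2.307 × 10⁻¹⁴) = 2.948 × 10⁻²¹ kg·m/s.
λ = h/p = 6.626 × 10⁻³⁴ / 2.948 × 10⁻²¹ = 2.25 × 10⁻¹³ m = 225 fm.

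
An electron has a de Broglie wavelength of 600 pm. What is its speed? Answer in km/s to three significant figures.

v = 1210 km/s

p = h/λ = 6.626 × 10⁻³⁴ / 6.000 × 10⁻¹⁰ = 1.104 × 10⁻²⁴ kg·m/s.
v = p/m = 1.104 × 10⁻²⁴ / 9.109 × 10⁻³¹ = 1.21 × 10⁶ m/s = 1210 km/s.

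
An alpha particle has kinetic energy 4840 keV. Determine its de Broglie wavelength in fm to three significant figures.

λ = 6.53 fm

KE = 4840 keV = 7.754 × 10⁻¹³ J.
p = √(2mKE) = √(2 × 6.645 × 10⁻²⁷ × 7.754 × 10⁻¹³) = 1.015 × 10⁻¹⁹ kg·m/s.
λ = h/p = 6.626 × 10⁻³⁴ / 1.015 × 10⁻¹⁹ = 6.53 × 10⁻¹⁵ m = 6.53 fm.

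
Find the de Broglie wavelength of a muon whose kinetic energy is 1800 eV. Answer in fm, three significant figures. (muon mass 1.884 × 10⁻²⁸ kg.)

λ = 2010 fm

KE = 1800 eV = 2.884 × 10⁻¹⁶ J.
p = √(2mKE) = √(2 × 1.884 × 10⁻²⁸ × 2.884 × 10⁻¹⁶) = 3.296 × 10⁻²² kg·m/s.
λ = h/p = 6.626 × 10⁻³⁴ / 3.296 × 10⁻²² = 2.01 × 10⁻¹² m = 2010 fm.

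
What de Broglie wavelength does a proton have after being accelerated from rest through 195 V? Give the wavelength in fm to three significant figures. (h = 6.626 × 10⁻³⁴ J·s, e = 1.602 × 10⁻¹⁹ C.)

KE = eV = 1.602 × 10⁻¹⁹ × 195.0 = 3.124 × 10⁻¹⁷ J.
p = √(2mKE) = √(2 × 1.673 × 10⁻²⁷ × 3.124 × 10⁻¹⁷) = 3.233 × 10⁻²² kg·m/s.
λ = h/p = 6.626 × 10⁻³⁴ / 3.233 × 10⁻²² = 2.05 × 10⁻¹² m = 2050 fm.

λ = 2050 fm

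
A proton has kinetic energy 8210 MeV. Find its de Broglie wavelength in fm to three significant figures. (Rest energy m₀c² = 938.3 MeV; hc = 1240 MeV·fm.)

Total energy E = KE + m₀c² = 8210 + 938.3 = 9148.3 MeV.
(pc)² = E² − (m₀c²)² = (9148.3)² − (938.3)² = 8.281 × 10⁷ MeV², so pc = 9100 MeV.
λ = hc/(pc) = 1240 MeV·fm / 9100 MeV = 0.136 fm.

λ = 0.136 fm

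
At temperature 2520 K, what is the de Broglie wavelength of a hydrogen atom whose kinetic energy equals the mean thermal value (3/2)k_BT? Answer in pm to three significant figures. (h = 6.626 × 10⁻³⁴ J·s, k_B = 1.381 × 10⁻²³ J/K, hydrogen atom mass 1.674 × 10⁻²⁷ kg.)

KE = (3/2)k_BT = 1.5 × 1.381 × 10⁻²³ × 2520 = 5.220 × 10⁻²⁰ J.
p = √(2mKE) = √(2 × 1.674 × 10⁻²⁷ × 5.220 × 10⁻²⁰) = 1.322 × 10⁻²³ kg·m/s.
λ = h/p = 5.01 × 10⁻¹¹ m = 50.1 pm.

λ = 50.1 pm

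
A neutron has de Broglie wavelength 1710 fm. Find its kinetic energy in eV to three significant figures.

p = h/λ = 6.626 × 10⁻³⁴ / 1.710 × 10⁻¹² = 3.875 × 10⁻²² kg·m/s.
KE = p²/(2m) = (3.875 × 10⁻²²)² / (2 × 1.675 × 10⁻²⁷) = 4.482 × 10⁻¹⁷ J = 280 eV.

KE = 280 eV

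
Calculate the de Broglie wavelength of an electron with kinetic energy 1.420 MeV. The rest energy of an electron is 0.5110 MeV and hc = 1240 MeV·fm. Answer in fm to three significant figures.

λ = 666 fm

Total energy E = KE + m₀c² = 1.420 + 0.5110 = 1.9310 MeV.
(pc)² = E² − (m₀c²)² = (1.9310)² − (0.5110)² = 3.468 MeV², so pc = 1.862 MeV.
λ = hc/(pc) = 1240 MeV·fm / 1.862 MeV = 666 fm.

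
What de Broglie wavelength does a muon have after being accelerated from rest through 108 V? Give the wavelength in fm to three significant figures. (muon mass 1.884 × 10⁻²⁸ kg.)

KE = eV = 1.602 × 10⁻¹⁹ × 108.0 = 1.730 × 10⁻¹⁷ J.
p = √(2mKE) = √(2 × 1.884 × 10⁻²⁸ × 1.730 × 10⁻¹⁷) = 8.074 × 10⁻²³ kg·m/s.
λ = h/p = 6.626 × 10⁻³⁴ / 8.074 × 10⁻²³ = 8.21 × 10⁻¹² m = 8210 fm.

λ = 8210 fm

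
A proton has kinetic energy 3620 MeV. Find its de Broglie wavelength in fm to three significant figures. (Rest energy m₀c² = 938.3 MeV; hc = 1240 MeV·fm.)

λ = 0.278 fm

Total energy E = KE + m₀c² = 3620 + 938.3 = 4558.3 MeV.
(pc)² = E² − (m₀c²)² = (4558.3)² − (938.3)² = 1.990 × 10⁷ MeV², so pc = 4461 MeV.
λ = hc/(pc) = 1240 MeV·fm / 4461 MeV = 0.278 fm.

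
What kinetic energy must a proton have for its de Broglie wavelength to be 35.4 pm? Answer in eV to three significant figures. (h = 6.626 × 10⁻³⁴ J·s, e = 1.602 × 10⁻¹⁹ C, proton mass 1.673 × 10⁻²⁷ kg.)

p = h/λ = 6.626 × 10⁻³⁴ / 3.540 × 10⁻¹¹ = 1.872 × 10⁻²³ kg·m/s.
KE = p²/(2m) = (1.872 × 10⁻²³)² / (2 × 1.673 × 10⁻²⁷) = 1.047 × 10⁻¹⁹ J = 0.654 eV.

KE = 0.654 eV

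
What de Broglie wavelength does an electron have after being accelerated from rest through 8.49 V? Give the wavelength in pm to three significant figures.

λ = 421 pm

KE = eV = 1.602 × 10⁻¹⁹ × 8.490 = 1.360 × 10⁻¹⁸ J.
p = √(2mKE) = √(2 × 9.109 × 10⁻³¹ × 1.360 × 10⁻¹⁸) = 1.574 × 10⁻²⁴ kg·m/s.
λ = h/p = 6.626 × 10⁻³⁴ / 1.574 × 10⁻²⁴ = 4.21 × 10⁻¹⁰ m = 421 pm.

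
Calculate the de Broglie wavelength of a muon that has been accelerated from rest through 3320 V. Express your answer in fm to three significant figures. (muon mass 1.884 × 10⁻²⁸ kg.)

KE = eV = 1.602 × 10⁻¹⁹ × 3320 = 5.319 × 10⁻¹⁶ J.
p = √(2mKE) = √(2 × 1.884 × 10⁻²⁸ × 5.319 × 10⁻¹⁶) = 4.477 × 10⁻²² kg·m/s.
λ = h/p = 6.626 × 10⁻³⁴ / 4.477 × 10⁻²² = 1.48 × 10⁻¹² m = 1480 fm.

λ = 1480 fm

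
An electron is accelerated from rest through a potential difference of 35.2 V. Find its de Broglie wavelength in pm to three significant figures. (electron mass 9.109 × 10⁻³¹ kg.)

KE = eV = 1.602 × 10⁻¹⁹ × 35.20 = 5.639 × 10⁻¹⁸ J.
p = √(2mKE) = √(2 × 9.109 × 10⁻³¹ × 5.639 × 10⁻¹⁸) = 3.205 × 10⁻²⁴ kg·m/s.
λ = h/p = 6.626 × 10⁻³⁴ / 3.205 × 10⁻²⁴ = 2.07 × 10⁻¹⁰ m = 207 pm.

λ = 207 pm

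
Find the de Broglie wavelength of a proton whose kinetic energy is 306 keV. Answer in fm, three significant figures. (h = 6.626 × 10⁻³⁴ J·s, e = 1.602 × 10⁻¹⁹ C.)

λ = 51.7 fm

KE = 306 keV = 4.902 × 10⁻¹⁴ J.
p = √(2mKE) = √(2 × 1.673 × 10⁻²⁷ × 4.902 × 10⁻¹⁴) = 1.281 × 10⁻²⁰ kg·m/s.
λ = h/p = 6.626 × 10⁻³⁴ / 1.281 × 10⁻²⁰ = 5.17 × 10⁻¹⁴ m = 51.7 fm.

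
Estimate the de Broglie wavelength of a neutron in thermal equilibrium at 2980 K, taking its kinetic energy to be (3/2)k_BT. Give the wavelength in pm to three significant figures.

λ = 46.1 pm

KE = (3/2)k_BT = 1.5 × 1.381 × 10⁻²³ × 2980 = 6.173 × 10⁻²⁰ J.
p = √(2mKE) = √(2 × 1.675 × 10⁻²⁷ × 6.173 × 10⁻²⁰) = 1.438 × 10⁻²³ kg·m/s.
λ = h/p = 4.61 × 10⁻¹¹ m = 46.1 pm.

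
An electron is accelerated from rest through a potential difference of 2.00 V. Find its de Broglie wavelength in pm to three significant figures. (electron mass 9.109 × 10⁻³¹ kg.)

λ = 867 pm

KE = eV = 1.602 × 10⁻¹⁹ × 2.000 = 3.204 × 10⁻¹⁹ J.
p = √(2mKE) = √(2 × 9.109 × 10⁻³¹ × 3.204 × 10⁻¹⁹) = 7.640 × 10⁻²⁵ kg·m/s.
λ = h/p = 6.626 × 10⁻³⁴ / 7.640 × 10⁻²⁵ = 8.67 × 10⁻¹⁰ m = 867 pm.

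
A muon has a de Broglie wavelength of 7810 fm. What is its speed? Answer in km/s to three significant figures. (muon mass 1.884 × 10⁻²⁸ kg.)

v = 450 km/s

p = h/λ = 6.626 × 10⁻³⁴ / 7.810 × 10⁻¹² = 8.484 × 10⁻²³ kg·m/s.
v = p/m = 8.484 × 10⁻²³ / 1.884 × 10⁻²⁸ = 4.50 × 10⁵ m/s = 450 km/s.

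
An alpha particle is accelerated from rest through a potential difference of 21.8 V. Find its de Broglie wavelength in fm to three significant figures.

KE = 2eV = 2 × 1.602 × 10⁻¹⁹ × 21.80 = 6.985 × 10⁻¹⁸ J.
p = √(2mKE) = √(2 × 6.645 × 10⁻²⁷ × 6.985 × 10⁻¹⁸) = 3.047 × 10⁻²² kg·m/s.
λ = h/p = 6.626 × 10⁻³⁴ / 3.047 × 10⁻²² = 2.17 × 10⁻¹² m = 2170 fm.

λ = 2170 fm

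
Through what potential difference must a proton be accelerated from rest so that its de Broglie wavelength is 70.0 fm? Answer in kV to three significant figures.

p = h/λ = 6.626 × 10⁻³⁴ / 7.000 × 10⁻¹⁴ = 9.466 × 10⁻²¹ kg·m/s.
KE = p²/(2m) = 2.678 × 10⁻¹⁴ J.
V = KE/e = 2.678 × 10⁻¹⁴ / (1.602 × 10⁻¹⁹) = 167 kV.

V = 167 kV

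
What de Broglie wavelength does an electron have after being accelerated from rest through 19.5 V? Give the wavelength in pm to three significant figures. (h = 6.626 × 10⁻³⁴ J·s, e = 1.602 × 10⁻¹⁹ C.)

KE = eV = 1.602 × 10⁻¹⁹ × 19.50 = 3.124 × 10⁻¹⁸ J.
p = √(2mKE) = √(2 × 9.109 × 10⁻³¹ × 3.124 × 10⁻¹⁸) = 2.386 × 10⁻²⁴ kg·m/s.
λ = h/p = 6.626 × 10⁻³⁴ / 2.386 × 10⁻²⁴ = 2.78 × 10⁻¹⁰ m = 278 pm.

λ = 278 pm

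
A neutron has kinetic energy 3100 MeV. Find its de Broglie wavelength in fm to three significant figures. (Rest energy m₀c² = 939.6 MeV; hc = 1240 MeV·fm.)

Total energy E = KE + m₀c² = 3100 + 939.6 = 4039.6 MeV.
(pc)² = E² − (m₀c²)² = (4039.6)² − (939.6)² = 1.544 × 10⁷ MeV², so pc = 3929 MeV.
λ = hc/(pc) = 1240 MeV·fm / 3929 MeV = 0.316 fm.

λ = 0.316 fm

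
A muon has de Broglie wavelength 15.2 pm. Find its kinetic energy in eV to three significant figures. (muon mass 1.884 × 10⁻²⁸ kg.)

KE = 31.5 eV

p = h/λ = 6.626 × 10⁻³⁴ / 1.520 × 10⁻¹¹ = 4.359 × 10⁻²³ kg·m/s.
KE = p²/(2m) = (4.359 × 10⁻²³)² / (2 × 1.884 × 10⁻²⁸) = 5.043 × 10⁻¹⁸ J = 31.5 eV.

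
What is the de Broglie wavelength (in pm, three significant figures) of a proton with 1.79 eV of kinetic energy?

λ = 21.4 pm

KE = 1.79 eV = 2.868 × 10⁻¹⁹ J.
p = √(2mKE) = √(2 × 1.673 × 10⁻²⁷ × 2.868 × 10⁻¹⁹) = 3.098 × 10⁻²³ kg·m/s.
λ = h/p = 6.626 × 10⁻³⁴ / 3.098 × 10⁻²³ = 2.14 × 10⁻¹¹ m = 21.4 pm.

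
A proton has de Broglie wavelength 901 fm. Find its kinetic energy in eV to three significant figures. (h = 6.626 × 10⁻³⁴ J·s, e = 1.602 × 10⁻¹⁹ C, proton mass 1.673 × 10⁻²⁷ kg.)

p = h/λ = 6.626 × 10⁻³⁴ / 9.010 × 10⁻¹³ = 7.354 × 10⁻²² kg·m/s.
KE = p²/(2m) = (7.354 × 10⁻²²)² / (2 × 1.673 × 10⁻²⁷) = 1.616 × 10⁻¹⁶ J = 1010 eV.

KE = 1010 eV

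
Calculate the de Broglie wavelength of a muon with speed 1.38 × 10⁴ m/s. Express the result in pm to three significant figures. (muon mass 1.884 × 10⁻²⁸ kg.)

p = mv = 1.884 × 10⁻²⁸ × 1.38 × 10⁴ = 2.600 × 10⁻²⁴ kg·m/s.
λ = h/p = 6.626 × 10⁻³⁴ / 2.600 × 10⁻²⁴ = 2.55 × 10⁻¹⁰ m = 255 pm.

λ = 255 pm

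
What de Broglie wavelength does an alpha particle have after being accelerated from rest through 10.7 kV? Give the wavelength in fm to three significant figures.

KE = 2eV = 2 × 1.602 × 10⁻¹⁹ × 1.070 × 10⁴ = 3.428 × 10⁻¹⁵ J.
p = √(2mKE) = √(2 × 6.645 × 10⁻²⁷ × 3.428 × 10⁻¹⁵) = 6.750 × 10⁻²¹ kg·m/s.
λ = h/p = 6.626 × 10⁻³⁴ / 6.750 × 10⁻²¹ = 9.82 × 10⁻¹⁴ m = 98.2 fm.

λ = 98.2 fm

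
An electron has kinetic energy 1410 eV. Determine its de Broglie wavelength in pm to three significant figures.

KE = 1410 eV = 2.259 × 10⁻¹⁶ J.
p = √(2mKE) = √(2 × 9.109 × 10⁻³¹ × 2.259 × 10⁻¹⁶) = 2.029 × 10⁻²³ kg·m/s.
λ = h/p = 6.626 × 10⁻³⁴ / 2.029 × 10⁻²³ = 3.27 × 10⁻¹¹ m = 32.7 pm.

λ = 32.7 pm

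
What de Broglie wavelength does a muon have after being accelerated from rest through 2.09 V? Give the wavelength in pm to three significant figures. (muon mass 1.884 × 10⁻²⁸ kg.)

λ = 59.0 pm

KE = eV = 1.602 × 10⁻¹⁹ × 2.090 = 3.348 × 10⁻¹⁹ J.
p = √(2mKE) = √(2 × 1.884 × 10⁻²⁸ × 3.348 × 10⁻¹⁹) = 1.123 × 10⁻²³ kg·m/s.
λ = h/p = 6.626 × 10⁻³⁴ / 1.123 × 10⁻²³ = 5.90 × 10⁻¹¹ m = 59.0 pm.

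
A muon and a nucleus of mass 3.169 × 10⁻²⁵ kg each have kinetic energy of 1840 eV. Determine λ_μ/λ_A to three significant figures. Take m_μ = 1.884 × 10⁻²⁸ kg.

λ_μ/λ_A = 41.0

At fixed KE, p = √(2mKE) so λ = h/p ∝ 1/√m.
λ_μ/λ_A = √(m_A/m_μ) = √(3.169 × 10⁻²⁵/1.884 × 10⁻²⁸) = √(1682) = 41.0.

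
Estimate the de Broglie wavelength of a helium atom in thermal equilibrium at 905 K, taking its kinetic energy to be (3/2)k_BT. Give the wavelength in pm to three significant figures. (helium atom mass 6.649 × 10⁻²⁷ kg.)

KE = (3/2)k_BT = 1.5 × 1.381 × 10⁻²³ × 905 = 1.875 × 10⁻²⁰ J.
p = √(2mKE) = √(2 × 6.649 × 10⁻²⁷ × 1.875 × 10⁻²⁰) = 1.579 × 10⁻²³ kg·m/s.
λ = h/p = 4.20 × 10⁻¹¹ m = 42.0 pm.

λ = 42.0 pm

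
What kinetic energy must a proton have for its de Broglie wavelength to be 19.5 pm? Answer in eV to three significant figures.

KE = 2.15 eV

p = h/λ = 6.626 × 10⁻³⁴ / 1.950 × 10⁻¹¹ = 3.398 × 10⁻²³ kg·m/s.
KE = p²/(2m) = (3.398 × 10⁻²³)² / (2 × 1.673 × 10⁻²⁷) = 3.451 × 10⁻¹⁹ J = 2.15 eV.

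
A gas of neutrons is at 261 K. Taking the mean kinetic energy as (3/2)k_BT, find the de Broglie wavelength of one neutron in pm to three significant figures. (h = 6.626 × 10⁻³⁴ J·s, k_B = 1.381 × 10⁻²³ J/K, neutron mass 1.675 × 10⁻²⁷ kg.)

λ = 156 pm

KE = (3/2)k_BT = 1.5 × 1.381 × 10⁻²³ × 261 = 5.407 × 10⁻²¹ J.
p = √(2mKE) = √(2 × 1.675 × 10⁻²⁷ × 5.407 × 10⁻²¹) = 4.256 × 10⁻²⁴ kg·m/s.
λ = h/p = 1.56 × 10⁻¹⁰ m = 156 pm.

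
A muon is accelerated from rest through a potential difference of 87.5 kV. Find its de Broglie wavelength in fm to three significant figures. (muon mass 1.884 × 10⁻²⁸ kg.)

KE = eV = 1.602 × 10⁻¹⁹ × 8.750 × 10⁴ = 1.402 × 10⁻¹⁴ J.
p = √(2mKE) = √(2 × 1.884 × 10⁻²⁸ × 1.402 × 10⁻¹⁴) = 2.298 × 10⁻²¹ kg·m/s.
λ = h/p = 6.626 × 10⁻³⁴ / 2.298 × 10⁻²¹ = 2.88 × 10⁻¹³ m = 288 fm.

λ = 288 fm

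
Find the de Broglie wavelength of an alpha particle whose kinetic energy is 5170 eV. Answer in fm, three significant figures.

KE = 5170 eV = 8.282 × 10⁻¹⁶ J.
p = √(2mKE) = √(2 × 6.645 × 10⁻²⁷ × 8.282 × 10⁻¹⁶) = 3.318 × 10⁻²¹ kg·m/s.
λ = h/p = 6.626 × 10⁻³⁴ / 3.318 × 10⁻²¹ = 2.00 × 10⁻¹³ m = 200 fm.

λ = 200 fm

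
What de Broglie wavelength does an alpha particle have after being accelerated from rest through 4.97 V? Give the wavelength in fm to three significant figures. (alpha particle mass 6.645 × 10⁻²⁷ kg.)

λ = 4550 fm

KE = 2eV = 2 × 1.602 × 10⁻¹⁹ × 4.970 = 1.592 × 10⁻¹⁸ J.
p = √(2mKE) = √(2 × 6.645 × 10⁻²⁷ × 1.592 × 10⁻¹⁸) = 1.455 × 10⁻²² kg·m/s.
λ = h/p = 6.626 × 10⁻³⁴ / 1.455 × 10⁻²² = 4.55 × 10⁻¹² m = 4550 fm.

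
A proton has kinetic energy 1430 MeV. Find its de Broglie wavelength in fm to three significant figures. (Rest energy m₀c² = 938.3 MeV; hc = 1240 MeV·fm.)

λ = 0.570 fm

Total energy E = KE + m₀c² = 1430 + 938.3 = 2368.3 MeV.
(pc)² = E² − (m₀c²)² = (2368.3)² − (938.3)² = 4.728 × 10⁶ MeV², so pc = 2174 MeV.
λ = hc/(pc) = 1240 MeV·fm / 2174 MeV = 0.570 fm.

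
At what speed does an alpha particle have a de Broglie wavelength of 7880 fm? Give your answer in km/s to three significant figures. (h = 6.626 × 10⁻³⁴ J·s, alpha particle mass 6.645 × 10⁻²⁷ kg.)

p = h/λ = 6.626 × 10⁻³⁴ / 7.880 × 10⁻¹² = 8.409 × 10⁻²³ kg·m/s.
v = p/m = 8.409 × 10⁻²³ / 6.645 × 10⁻²⁷ = 1.27 × 10⁴ m/s = 12.7 km/s.

v = 12.7 km/s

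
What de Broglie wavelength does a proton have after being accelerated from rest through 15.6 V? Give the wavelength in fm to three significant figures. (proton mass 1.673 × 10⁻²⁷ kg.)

λ = 7250 fm

KE = eV = 1.602 × 10⁻¹⁹ × 15.60 = 2.499 × 10⁻¹⁸ J.
p = √(2mKE) = √(2 × 1.673 × 10⁻²⁷ × 2.499 × 10⁻¹⁸) = 9.144 × 10⁻²³ kg·m/s.
λ = h/p = 6.626 × 10⁻³⁴ / 9.144 × 10⁻²³ = 7.25 × 10⁻¹² m = 7250 fm.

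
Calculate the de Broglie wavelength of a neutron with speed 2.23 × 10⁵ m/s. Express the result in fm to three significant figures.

λ = 1770 fm

p = mv = 1.675 × 10⁻²⁷ × 2.23 × 10⁵ = 3.735 × 10⁻²² kg·m/s.
λ = h/p = 6.626 × 10⁻³⁴ / 3.735 × 10⁻²² = 1.77 × 10⁻¹² m = 1770 fm.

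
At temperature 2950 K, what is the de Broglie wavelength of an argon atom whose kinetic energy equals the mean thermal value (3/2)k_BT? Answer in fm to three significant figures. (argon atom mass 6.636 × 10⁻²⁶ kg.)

KE = (3/2)k_BT = 1.5 × 1.381 × 10⁻²³ × 2950 = 6.111 × 10⁻²⁰ J.
p = √(2mKE) = √(2 × 6.636 × 10⁻²⁶ × 6.111 × 10⁻²⁰) = 9.006 × 10⁻²³ kg·m/s.
λ = h/p = 7.36 × 10⁻¹² m = 7360 fm.

λ = 7360 fm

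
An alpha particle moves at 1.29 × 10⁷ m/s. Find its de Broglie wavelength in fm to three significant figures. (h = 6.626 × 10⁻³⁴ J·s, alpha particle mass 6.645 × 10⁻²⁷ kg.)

p = mv = 6.645 × 10⁻²⁷ × 1.29 × 10⁷ = 8.572 × 10⁻²⁰ kg·m/s.
λ = h/p = 6.626 × 10⁻³⁴ / 8.572 × 10⁻²⁰ = 7.73 × 10⁻¹⁵ m = 7.73 fm.

λ = 7.73 fm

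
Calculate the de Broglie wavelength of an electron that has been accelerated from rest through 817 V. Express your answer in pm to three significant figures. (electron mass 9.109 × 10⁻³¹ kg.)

KE = eV = 1.602 × 10⁻¹⁹ × 817.0 = 1.309 × 10⁻¹⁶ J.
p = √(2mKE) = √(2 × 9.109 × 10⁻³¹ × 1.309 × 10⁻¹⁶) = 1.544 × 10⁻²³ kg·m/s.
λ = h/p = 6.626 × 10⁻³⁴ / 1.544 × 10⁻²³ = 4.29 × 10⁻¹¹ m = 42.9 pm.

λ = 42.9 pm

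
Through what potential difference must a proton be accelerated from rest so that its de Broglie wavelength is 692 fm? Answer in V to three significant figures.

p = h/λ = 6.626 × 10⁻³⁴ / 6.920 × 10⁻¹³ = 9.575 × 10⁻²² kg·m/s.
KE = p²/(2m) = 2.740 × 10⁻¹⁶ J.
V = KE/e = 2.740 × 10⁻¹⁶ / (1.602 × 10⁻¹⁹) = 1710 V.

V = 1710 V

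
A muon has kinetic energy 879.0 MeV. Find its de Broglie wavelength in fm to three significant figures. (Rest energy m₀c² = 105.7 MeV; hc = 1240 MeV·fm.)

Total energy E = KE + m₀c² = 879.0 + 105.7 = 984.7 MeV.
(pc)² = E² − (m₀c²)² = (984.7)² − (105.7)² = 9.585 × 10⁵ MeV², so pc = 979.0 MeV.
λ = hc/(pc) = 1240 MeV·fm / 979.0 MeV = 1.27 fm.

λ = 1.27 fm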